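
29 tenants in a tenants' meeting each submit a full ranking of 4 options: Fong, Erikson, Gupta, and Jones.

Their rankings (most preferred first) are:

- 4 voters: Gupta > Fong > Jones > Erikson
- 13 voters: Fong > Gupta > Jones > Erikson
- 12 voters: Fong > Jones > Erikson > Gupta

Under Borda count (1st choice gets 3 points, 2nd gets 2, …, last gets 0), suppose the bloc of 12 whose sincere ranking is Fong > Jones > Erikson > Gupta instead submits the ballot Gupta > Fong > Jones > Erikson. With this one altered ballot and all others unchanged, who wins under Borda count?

Borda totals with the altered ballot: Fong 71, Erikson 0, Gupta 74, Jones 29.
The switch changes the winner from Fong to Gupta.

Gupta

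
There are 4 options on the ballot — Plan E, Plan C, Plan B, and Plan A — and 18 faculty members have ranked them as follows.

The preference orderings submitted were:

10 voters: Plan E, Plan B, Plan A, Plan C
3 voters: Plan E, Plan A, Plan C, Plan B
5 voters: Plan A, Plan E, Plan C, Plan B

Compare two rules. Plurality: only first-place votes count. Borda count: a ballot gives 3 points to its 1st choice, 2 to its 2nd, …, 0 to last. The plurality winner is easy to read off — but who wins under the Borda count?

Plurality first-place counts: Plan E 13, Plan C 0, Plan B 0, Plan A 5 → Plan E.
Borda totals: Plan E 49, Plan C 8, Plan B 20, Plan A 31 → Plan E.

Plan E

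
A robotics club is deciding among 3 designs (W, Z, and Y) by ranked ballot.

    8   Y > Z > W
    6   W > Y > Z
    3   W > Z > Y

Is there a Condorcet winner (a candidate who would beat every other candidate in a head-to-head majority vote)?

Yes

Head-to-head results (17 voters total):
W vs Z: W wins 9–8.
W vs Y: W wins 9–8.
Z vs Y: Y wins 14–3.
W beats each rival — Z (9–8), Y (9–8) — so W is the Condorcet winner.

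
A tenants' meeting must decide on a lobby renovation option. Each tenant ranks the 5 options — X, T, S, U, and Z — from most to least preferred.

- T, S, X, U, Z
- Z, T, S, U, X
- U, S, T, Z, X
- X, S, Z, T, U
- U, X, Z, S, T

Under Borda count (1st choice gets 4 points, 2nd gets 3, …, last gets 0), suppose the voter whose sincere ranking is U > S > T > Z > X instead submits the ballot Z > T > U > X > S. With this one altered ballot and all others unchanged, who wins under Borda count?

Z

Borda totals with the altered ballot: X 10, T 11, S 9, U 8, Z 12.
The switch changes the winner from S to Z.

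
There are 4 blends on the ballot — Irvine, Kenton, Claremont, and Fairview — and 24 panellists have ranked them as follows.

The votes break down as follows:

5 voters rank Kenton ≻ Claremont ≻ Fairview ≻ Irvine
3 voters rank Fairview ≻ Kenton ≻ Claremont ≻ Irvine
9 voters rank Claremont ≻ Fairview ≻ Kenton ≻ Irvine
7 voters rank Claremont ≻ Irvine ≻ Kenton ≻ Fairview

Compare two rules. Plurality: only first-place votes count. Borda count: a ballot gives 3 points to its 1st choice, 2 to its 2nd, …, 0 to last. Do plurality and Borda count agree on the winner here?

Plurality first-place counts: Irvine 0, Kenton 5, Claremont 16, Fairview 3 → Claremont.
Borda totals: Irvine 14, Kenton 37, Claremont 61, Fairview 32 → Claremont.
The two rules agree on Claremont.

Yes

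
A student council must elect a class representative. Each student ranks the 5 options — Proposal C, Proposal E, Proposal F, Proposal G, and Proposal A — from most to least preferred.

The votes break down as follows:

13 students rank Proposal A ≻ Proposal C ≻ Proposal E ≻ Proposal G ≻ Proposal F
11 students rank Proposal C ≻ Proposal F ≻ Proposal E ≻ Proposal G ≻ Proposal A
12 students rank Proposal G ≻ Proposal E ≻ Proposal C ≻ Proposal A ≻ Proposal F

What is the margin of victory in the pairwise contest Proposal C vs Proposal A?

Ballots ranking Proposal C above Proposal A: 11+12 = 23.
Ballots ranking Proposal A above Proposal C: 13.
Proposal C wins 23–13, a margin of 10.

10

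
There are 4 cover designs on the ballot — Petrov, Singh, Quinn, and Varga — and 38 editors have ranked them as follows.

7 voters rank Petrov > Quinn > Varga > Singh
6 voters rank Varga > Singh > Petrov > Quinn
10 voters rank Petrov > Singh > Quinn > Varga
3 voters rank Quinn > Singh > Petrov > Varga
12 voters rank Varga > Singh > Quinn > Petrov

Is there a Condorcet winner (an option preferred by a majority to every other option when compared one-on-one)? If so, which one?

There is no Condorcet winner

Head-to-head results (38 voters total):
Petrov vs Singh: Singh wins 21–17.
Petrov vs Quinn: Petrov wins 23–15.
Petrov vs Varga: Petrov wins 20–18.
Singh vs Quinn: Singh wins 28–10.
Singh vs Varga: Varga wins 25–13.
Quinn vs Varga: Quinn wins 20–18.
No candidate beats all others: Petrov beats Varga beats Singh beats Petrov, a majority cycle.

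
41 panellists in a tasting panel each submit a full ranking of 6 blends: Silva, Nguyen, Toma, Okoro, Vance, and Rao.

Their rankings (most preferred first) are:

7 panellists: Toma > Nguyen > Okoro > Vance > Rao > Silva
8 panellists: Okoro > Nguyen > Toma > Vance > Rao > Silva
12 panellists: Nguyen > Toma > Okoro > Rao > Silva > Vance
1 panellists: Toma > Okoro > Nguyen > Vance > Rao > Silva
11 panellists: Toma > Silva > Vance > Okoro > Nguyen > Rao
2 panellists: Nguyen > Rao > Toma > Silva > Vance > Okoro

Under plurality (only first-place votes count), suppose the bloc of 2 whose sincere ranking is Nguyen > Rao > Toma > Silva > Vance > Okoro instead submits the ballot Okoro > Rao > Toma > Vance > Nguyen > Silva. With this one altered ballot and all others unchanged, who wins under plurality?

Toma

First-place totals with the altered ballot: Silva 0, Nguyen 12, Toma 19, Okoro 10, Vance 0, Rao 0.
The winner is unchanged: still Toma.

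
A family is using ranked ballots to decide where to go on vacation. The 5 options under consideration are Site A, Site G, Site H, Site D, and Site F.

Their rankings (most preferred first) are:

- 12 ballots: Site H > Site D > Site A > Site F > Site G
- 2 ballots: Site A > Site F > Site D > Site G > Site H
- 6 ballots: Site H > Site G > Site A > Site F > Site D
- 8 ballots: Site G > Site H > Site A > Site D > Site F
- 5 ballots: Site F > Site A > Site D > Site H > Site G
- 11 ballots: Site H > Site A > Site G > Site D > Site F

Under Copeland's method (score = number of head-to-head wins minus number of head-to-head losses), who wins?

Pairwise results:
  Site A vs Site G: Site A wins 30–14.
  Site A vs Site H: Site H wins 37–7.
  Site A vs Site D: Site A wins 32–12.
  Site A vs Site F: Site A wins 39–5.
  Site G vs Site H: Site H wins 34–10.
  Site G vs Site D: Site G wins 25–19.
  Site G vs Site F: Site G wins 25–19.
  Site H vs Site D: Site H wins 37–7.
  Site H vs Site F: Site H wins 37–7.
  Site D vs Site F: Site D wins 31–13.
Copeland scores (wins − losses):
  Site A: 3 − 1 = 2
  Site G: 2 − 2 = 0
  Site H: 4 − 0 = 4
  Site D: 1 − 3 = -2
  Site F: 0 − 4 = -4
Site H has the best Copeland score.

Site H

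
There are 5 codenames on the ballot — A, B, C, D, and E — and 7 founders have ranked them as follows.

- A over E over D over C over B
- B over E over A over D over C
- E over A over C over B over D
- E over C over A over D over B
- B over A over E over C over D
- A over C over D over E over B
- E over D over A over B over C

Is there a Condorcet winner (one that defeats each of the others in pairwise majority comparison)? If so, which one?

Head-to-head results (7 voters total):
A vs B: A wins 5–2.
A vs C: A wins 6–1.
A vs D: A wins 6–1.
A vs E: E wins 4–3.
B vs C: C wins 4–3.
B vs D: D wins 4–3.
B vs E: E wins 5–2.
C vs D: C wins 4–3.
C vs E: E wins 6–1.
D vs E: E wins 6–1.
E beats each rival — A (4–3), B (5–2), C (6–1), D (6–1) — so E is the Condorcet winner.

E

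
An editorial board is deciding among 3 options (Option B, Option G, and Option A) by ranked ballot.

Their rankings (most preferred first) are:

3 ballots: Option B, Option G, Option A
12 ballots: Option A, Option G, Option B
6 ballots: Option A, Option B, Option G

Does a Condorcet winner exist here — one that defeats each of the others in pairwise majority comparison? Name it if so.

Option A

Head-to-head results (21 voters total):
Option B vs Option G: Option G wins 12–9.
Option B vs Option A: Option A wins 18–3.
Option G vs Option A: Option A wins 18–3.
Option A beats each rival — Option B (18–3), Option G (18–3) — so Option A is the Condorcet winner.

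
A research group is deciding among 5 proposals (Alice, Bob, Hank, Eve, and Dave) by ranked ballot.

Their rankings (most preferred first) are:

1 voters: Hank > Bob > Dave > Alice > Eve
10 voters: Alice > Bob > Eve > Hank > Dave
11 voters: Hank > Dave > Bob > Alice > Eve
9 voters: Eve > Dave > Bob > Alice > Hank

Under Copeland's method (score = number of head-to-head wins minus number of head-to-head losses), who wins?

Bob

Pairwise results:
  Alice vs Bob: Bob wins 21–10.
  Alice vs Hank: Alice wins 19–12.
  Alice vs Eve: Alice wins 22–9.
  Alice vs Dave: Dave wins 21–10.
  Bob vs Hank: Bob wins 19–12.
  Bob vs Eve: Bob wins 22–9.
  Bob vs Dave: Dave wins 20–11.
  Hank vs Eve: Eve wins 19–12.
  Hank vs Dave: Hank wins 22–9.
  Eve vs Dave: Eve wins 19–12.
Copeland scores (wins − losses):
  Alice: 2 − 2 = 0
  Bob: 3 − 1 = 2
  Hank: 1 − 3 = -2
  Eve: 2 − 2 = 0
  Dave: 2 − 2 = 0
Bob has the best Copeland score.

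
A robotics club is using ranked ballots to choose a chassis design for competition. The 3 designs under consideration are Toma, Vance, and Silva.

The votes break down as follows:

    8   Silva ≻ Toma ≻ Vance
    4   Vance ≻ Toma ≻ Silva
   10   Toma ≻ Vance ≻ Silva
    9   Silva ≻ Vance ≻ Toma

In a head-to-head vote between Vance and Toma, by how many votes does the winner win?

Ballots ranking Vance above Toma: 4+9 = 13.
Ballots ranking Toma above Vance: 8+10 = 18.
Toma wins 18–13, a margin of 5.

5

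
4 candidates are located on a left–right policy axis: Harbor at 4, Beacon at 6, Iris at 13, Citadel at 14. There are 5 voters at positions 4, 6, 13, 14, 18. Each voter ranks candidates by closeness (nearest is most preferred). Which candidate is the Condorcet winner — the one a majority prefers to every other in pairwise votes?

Iris

With single-peaked preferences on a line, the Condorcet winner is the candidate closest to the median voter.
The median voter (position 13) is closest to Iris at 13.
Check: Iris vs Citadel — voters closer to Iris: 3 of 5.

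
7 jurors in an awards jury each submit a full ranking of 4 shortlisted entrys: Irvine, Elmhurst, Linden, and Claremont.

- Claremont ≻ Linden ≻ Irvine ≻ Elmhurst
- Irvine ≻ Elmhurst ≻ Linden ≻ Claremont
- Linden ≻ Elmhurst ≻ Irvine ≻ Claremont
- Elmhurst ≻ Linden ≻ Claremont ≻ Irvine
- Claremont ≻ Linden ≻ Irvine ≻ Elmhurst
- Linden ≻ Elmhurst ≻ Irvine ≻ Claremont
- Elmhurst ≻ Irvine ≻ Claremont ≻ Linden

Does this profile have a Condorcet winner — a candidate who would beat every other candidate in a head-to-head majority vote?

Yes

Head-to-head results (7 voters total):
Irvine vs Elmhurst: Elmhurst wins 4–3.
Irvine vs Linden: Linden wins 5–2.
Irvine vs Claremont: Irvine wins 4–3.
Elmhurst vs Linden: Linden wins 4–3.
Elmhurst vs Claremont: Elmhurst wins 5–2.
Linden vs Claremont: Linden wins 4–3.
Linden beats each rival — Irvine (5–2), Elmhurst (4–3), Claremont (4–3) — so Linden is the Condorcet winner.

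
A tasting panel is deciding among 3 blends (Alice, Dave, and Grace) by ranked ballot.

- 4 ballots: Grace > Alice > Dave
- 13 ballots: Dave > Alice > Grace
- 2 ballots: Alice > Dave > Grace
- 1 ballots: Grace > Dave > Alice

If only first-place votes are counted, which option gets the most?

Dave

First-place vote totals:
  Alice: 2
  Dave: 13
  Grace: 5
Dave has the most first-place votes.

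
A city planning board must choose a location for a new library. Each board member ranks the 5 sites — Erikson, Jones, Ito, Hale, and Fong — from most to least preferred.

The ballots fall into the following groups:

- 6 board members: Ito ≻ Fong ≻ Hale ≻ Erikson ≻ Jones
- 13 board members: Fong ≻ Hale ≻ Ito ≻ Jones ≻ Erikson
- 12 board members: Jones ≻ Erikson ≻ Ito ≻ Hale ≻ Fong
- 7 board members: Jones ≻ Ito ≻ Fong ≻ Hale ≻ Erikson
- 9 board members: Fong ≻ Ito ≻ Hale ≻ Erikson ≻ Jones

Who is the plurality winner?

First-place vote totals:
  Erikson: 0
  Jones: 19
  Ito: 6
  Hale: 0
  Fong: 22
Fong has the most first-place votes.

Fong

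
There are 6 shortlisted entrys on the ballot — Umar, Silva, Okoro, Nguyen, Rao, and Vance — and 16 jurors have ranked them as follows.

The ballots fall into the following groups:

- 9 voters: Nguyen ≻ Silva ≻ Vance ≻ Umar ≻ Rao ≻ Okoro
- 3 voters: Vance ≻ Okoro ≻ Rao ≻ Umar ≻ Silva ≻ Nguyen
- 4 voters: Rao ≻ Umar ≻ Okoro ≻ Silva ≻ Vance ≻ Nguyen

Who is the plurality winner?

First-place vote totals:
  Umar: 0
  Silva: 0
  Okoro: 0
  Nguyen: 9
  Rao: 4
  Vance: 3
Nguyen has the most first-place votes.

Nguyen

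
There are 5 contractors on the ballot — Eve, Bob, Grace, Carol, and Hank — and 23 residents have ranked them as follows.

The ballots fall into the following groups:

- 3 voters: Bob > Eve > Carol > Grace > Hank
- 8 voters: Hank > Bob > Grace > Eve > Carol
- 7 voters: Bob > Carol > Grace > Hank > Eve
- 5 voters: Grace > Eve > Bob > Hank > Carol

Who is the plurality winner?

Bob

First-place vote totals:
  Eve: 0
  Bob: 10
  Grace: 5
  Carol: 0
  Hank: 8
Bob has the most first-place votes.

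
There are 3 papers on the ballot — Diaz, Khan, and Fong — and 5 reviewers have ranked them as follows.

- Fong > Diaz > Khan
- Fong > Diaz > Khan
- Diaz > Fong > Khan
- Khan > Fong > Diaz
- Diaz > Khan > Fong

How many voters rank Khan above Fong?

2

Ballots ranking Khan above Fong: 2.
Ballots ranking Fong above Khan: 3.
So 2 of 5 voters prefer Khan to Fong.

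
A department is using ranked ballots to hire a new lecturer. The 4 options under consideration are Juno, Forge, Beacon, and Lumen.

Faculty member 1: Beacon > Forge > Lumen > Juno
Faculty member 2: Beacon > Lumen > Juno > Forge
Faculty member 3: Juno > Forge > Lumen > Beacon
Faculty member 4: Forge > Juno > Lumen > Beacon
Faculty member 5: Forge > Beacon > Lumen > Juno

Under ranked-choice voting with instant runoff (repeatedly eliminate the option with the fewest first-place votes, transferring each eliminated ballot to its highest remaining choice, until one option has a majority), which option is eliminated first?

Round 1: Forge 2, Beacon 2, Juno 1, Lumen 0. Lumen has the fewest and is eliminated.
Round 2: Forge 2, Beacon 2, Juno 1. Juno has the fewest and is eliminated.
Round 3: Forge 3, Beacon 2. Forge has a majority.

Lumen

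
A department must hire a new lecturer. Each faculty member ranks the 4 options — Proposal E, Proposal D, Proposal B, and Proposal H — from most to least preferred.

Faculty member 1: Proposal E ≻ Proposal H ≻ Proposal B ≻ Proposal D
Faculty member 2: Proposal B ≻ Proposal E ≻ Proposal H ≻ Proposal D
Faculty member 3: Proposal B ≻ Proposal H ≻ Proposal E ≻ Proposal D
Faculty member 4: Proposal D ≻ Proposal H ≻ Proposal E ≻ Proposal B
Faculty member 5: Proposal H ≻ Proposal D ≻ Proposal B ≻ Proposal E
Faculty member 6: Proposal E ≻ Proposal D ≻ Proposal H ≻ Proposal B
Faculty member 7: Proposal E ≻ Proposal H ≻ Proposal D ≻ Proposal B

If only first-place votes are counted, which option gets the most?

First-place vote totals:
  Proposal E: 3
  Proposal D: 1
  Proposal B: 2
  Proposal H: 1
Proposal E has the most first-place votes.

Proposal E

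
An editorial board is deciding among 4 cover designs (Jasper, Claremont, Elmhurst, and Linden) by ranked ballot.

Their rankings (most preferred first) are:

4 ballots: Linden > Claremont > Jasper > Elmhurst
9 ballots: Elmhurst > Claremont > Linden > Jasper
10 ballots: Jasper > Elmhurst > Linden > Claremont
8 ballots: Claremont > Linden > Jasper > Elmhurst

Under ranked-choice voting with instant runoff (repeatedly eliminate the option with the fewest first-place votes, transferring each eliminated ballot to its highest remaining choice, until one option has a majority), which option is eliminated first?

Linden

Round 1: Jasper 10, Elmhurst 9, Claremont 8, Linden 4. Linden has the fewest and is eliminated.
Round 2: Claremont 12, Jasper 10, Elmhurst 9. Elmhurst has the fewest and is eliminated.
Round 3: Claremont 21, Jasper 10. Claremont has a majority.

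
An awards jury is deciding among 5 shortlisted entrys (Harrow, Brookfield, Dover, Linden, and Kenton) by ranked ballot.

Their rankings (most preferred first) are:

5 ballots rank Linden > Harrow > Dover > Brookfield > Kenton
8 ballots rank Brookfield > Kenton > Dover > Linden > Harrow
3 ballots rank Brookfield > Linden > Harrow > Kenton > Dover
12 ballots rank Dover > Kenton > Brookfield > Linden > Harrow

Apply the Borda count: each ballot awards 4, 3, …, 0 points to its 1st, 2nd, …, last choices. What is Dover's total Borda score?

74

Borda scores:
  Harrow: 5·3 + 8·0 + 3·2 + 12·0 = 21
  Brookfield: 5·1 + 8·4 + 3·4 + 12·2 = 73
  Dover: 5·2 + 8·2 + 3·0 + 12·4 = 74
  Linden: 5·4 + 8·1 + 3·3 + 12·1 = 49
  Kenton: 5·0 + 8·3 + 3·1 + 12·3 = 63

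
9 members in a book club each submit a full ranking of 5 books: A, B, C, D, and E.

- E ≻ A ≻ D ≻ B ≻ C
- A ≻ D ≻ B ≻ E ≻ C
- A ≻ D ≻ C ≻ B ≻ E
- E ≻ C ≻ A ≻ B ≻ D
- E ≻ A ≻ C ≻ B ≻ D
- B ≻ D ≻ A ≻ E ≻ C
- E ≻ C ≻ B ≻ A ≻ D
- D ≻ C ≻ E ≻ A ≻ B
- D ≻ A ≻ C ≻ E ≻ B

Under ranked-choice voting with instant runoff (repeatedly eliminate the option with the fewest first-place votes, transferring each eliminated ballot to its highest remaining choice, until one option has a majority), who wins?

D

Round 1: E 4, A 2, D 2, B 1, C 0. C has the fewest and is eliminated.
Round 2: E 4, A 2, D 2, B 1. B has the fewest and is eliminated.
Round 3: E 4, D 3, A 2. A has the fewest and is eliminated.
Round 4: D 5, E 4. D has a majority.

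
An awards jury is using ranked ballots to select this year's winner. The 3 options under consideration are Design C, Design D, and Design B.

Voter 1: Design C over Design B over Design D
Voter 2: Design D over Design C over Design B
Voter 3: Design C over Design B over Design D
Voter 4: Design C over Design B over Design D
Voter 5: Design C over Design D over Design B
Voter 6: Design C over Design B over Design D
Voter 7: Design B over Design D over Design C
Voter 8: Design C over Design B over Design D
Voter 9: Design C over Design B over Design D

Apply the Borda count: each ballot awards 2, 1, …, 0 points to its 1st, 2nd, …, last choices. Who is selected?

Design C

Borda scores:
  Design C: 2 + 1 + 2 + 2 + 2 + 2 + 0 + 2 + 2 = 15
  Design D: 0 + 2 + 0 + 0 + 1 + 0 + 1 + 0 + 0 = 4
  Design B: 1 + 0 + 1 + 1 + 0 + 1 + 2 + 1 + 1 = 8
Design C has the highest total.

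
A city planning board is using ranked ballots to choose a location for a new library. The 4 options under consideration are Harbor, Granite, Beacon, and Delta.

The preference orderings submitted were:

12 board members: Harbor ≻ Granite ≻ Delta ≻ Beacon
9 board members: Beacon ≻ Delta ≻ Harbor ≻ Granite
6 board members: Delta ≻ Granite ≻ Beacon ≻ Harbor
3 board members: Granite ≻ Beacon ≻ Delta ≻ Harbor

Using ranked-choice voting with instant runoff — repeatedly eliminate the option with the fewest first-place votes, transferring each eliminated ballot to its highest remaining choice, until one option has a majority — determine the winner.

Beacon

Round 1: Harbor 12, Beacon 9, Delta 6, Granite 3. Granite has the fewest and is eliminated.
Round 2: Harbor 12, Beacon 12, Delta 6. Delta has the fewest and is eliminated.
Round 3: Beacon 18, Harbor 12. Beacon has a majority.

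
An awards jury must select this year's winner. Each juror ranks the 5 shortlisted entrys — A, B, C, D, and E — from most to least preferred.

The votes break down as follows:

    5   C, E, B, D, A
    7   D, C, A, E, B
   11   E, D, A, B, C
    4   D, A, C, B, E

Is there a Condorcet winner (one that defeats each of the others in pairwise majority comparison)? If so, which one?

Head-to-head results (27 voters total):
A vs B: A wins 22–5.
A vs C: A wins 15–12.
A vs D: D wins 27–0.
A vs E: E wins 16–11.
B vs C: C wins 16–11.
B vs D: D wins 22–5.
B vs E: E wins 23–4.
C vs D: D wins 22–5.
C vs E: C wins 16–11.
D vs E: E wins 16–11.
No candidate beats all others: A beats C beats E beats A, a majority cycle.

There is no Condorcet winner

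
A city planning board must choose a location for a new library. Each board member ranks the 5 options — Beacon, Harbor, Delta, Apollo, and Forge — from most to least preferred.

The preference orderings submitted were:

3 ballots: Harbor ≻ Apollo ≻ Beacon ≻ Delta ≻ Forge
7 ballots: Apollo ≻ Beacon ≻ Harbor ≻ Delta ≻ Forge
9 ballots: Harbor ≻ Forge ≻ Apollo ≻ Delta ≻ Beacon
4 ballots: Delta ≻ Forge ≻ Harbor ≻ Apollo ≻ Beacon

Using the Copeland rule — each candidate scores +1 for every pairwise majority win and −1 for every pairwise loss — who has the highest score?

Pairwise results:
  Beacon vs Harbor: Harbor wins 16–7.
  Beacon vs Delta: Delta wins 13–10.
  Beacon vs Apollo: Apollo wins 23–0.
  Beacon vs Forge: Forge wins 13–10.
  Harbor vs Delta: Harbor wins 19–4.
  Harbor vs Apollo: Harbor wins 16–7.
  Harbor vs Forge: Harbor wins 19–4.
  Delta vs Apollo: Apollo wins 19–4.
  Delta vs Forge: Delta wins 14–9.
  Apollo vs Forge: Forge wins 13–10.
Copeland scores (wins − losses):
  Beacon: 0 − 4 = -4
  Harbor: 4 − 0 = 4
  Delta: 2 − 2 = 0
  Apollo: 2 − 2 = 0
  Forge: 2 − 2 = 0
Harbor has the best Copeland score.

Harbor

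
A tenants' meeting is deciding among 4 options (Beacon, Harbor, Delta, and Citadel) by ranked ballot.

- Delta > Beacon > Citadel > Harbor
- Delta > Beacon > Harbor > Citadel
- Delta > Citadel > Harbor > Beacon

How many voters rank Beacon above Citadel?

2

Ballots ranking Beacon above Citadel: 2.
Ballots ranking Citadel above Beacon: 1.
So 2 of 3 voters prefer Beacon to Citadel.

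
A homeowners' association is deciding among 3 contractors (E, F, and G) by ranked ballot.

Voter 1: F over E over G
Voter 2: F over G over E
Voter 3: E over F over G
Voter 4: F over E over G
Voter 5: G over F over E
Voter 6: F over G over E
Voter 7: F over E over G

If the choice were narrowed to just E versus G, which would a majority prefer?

E

Ballots ranking E above G: 4.
Ballots ranking G above E: 3.
E wins the head-to-head, 4–3.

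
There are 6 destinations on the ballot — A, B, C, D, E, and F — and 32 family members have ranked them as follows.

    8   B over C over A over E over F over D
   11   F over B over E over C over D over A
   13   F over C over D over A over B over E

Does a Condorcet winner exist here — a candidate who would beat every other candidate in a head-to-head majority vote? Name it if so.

Head-to-head results (32 voters total):
A vs B: B wins 19–13.
A vs C: C wins 32–0.
A vs D: D wins 24–8.
A vs E: A wins 21–11.
A vs F: F wins 24–8.
B vs C: B wins 19–13.
B vs D: B wins 19–13.
B vs E: B wins 32–0.
B vs F: F wins 24–8.
C vs D: C wins 32–0.
C vs E: C wins 21–11.
C vs F: F wins 24–8.
D vs E: E wins 19–13.
D vs F: F wins 32–0.
E vs F: F wins 24–8.
F beats each rival — A (24–8), B (24–8), C (24–8), D (32–0), E (24–8) — so F is the Condorcet winner.

F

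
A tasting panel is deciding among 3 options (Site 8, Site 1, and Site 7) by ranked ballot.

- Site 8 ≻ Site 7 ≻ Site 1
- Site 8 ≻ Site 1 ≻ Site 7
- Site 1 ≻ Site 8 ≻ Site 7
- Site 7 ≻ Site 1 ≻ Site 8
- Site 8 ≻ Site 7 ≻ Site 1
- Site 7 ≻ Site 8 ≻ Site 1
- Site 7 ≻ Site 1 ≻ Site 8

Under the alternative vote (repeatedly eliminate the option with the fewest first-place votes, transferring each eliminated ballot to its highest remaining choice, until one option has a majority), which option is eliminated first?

Round 1: Site 8 3, Site 7 3, Site 1 1. Site 1 has the fewest and is eliminated.
Round 2: Site 8 4, Site 7 3. Site 8 has a majority.

Site 1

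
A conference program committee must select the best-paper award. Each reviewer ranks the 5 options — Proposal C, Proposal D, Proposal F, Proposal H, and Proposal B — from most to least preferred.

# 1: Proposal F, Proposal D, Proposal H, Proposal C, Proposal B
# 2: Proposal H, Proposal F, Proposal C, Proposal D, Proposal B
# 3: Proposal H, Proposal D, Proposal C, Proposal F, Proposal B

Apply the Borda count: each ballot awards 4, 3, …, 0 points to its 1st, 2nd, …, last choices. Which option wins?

Borda scores:
  Proposal C: 1 + 2 + 2 = 5
  Proposal D: 3 + 1 + 3 = 7
  Proposal F: 4 + 3 + 1 = 8
  Proposal H: 2 + 4 + 4 = 10
  Proposal B: 0 + 0 + 0 = 0
Proposal H has the highest total.

Proposal H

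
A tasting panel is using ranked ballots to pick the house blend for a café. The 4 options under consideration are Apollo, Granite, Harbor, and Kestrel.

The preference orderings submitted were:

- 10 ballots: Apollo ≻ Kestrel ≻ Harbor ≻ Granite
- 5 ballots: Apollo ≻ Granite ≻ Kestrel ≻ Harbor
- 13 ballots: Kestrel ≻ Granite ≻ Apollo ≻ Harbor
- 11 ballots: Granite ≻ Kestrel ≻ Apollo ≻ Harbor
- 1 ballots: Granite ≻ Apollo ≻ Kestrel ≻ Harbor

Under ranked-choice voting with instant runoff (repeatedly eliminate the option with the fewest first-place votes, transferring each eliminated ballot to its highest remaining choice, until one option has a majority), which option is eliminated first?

Harbor

Round 1: Apollo 15, Kestrel 13, Granite 12, Harbor 0. Harbor has the fewest and is eliminated.
Round 2: Apollo 15, Kestrel 13, Granite 12. Granite has the fewest and is eliminated.
Round 3: Kestrel 24, Apollo 16. Kestrel has a majority.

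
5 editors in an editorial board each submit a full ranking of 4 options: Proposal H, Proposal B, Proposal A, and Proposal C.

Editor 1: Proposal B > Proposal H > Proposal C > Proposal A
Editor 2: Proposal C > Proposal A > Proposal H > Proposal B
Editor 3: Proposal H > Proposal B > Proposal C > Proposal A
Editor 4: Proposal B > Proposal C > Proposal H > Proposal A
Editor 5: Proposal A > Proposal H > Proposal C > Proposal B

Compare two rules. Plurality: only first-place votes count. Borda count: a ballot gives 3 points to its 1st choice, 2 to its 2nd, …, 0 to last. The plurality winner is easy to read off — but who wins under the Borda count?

Proposal H

Plurality first-place counts: Proposal H 1, Proposal B 2, Proposal A 1, Proposal C 1 → Proposal B.
Borda totals: Proposal H 9, Proposal B 8, Proposal A 5, Proposal C 8 → Proposal H.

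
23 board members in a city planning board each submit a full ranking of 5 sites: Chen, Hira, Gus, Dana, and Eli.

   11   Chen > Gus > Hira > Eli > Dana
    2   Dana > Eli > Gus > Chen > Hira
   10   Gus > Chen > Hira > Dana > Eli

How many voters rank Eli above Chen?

2

Ballots ranking Eli above Chen: 2.
Ballots ranking Chen above Eli: 11+10 = 21.
So 2 of 23 voters prefer Eli to Chen.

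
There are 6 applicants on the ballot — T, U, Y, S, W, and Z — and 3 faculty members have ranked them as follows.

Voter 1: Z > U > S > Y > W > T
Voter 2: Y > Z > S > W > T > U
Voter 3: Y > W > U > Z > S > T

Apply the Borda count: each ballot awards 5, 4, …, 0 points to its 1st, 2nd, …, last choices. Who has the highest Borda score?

Y

Borda scores:
  T: 0 + 1 + 0 = 1
  U: 4 + 0 + 3 = 7
  Y: 2 + 5 + 5 = 12
  S: 3 + 3 + 1 = 7
  W: 1 + 2 + 4 = 7
  Z: 5 + 4 + 2 = 11
Y has the highest total.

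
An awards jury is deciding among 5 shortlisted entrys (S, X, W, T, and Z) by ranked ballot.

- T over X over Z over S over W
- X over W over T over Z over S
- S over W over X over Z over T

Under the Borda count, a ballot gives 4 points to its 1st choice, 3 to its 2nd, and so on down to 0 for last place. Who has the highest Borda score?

X

Borda scores:
  S: 1 + 0 + 4 = 5
  X: 3 + 4 + 2 = 9
  W: 0 + 3 + 3 = 6
  T: 4 + 2 + 0 = 6
  Z: 2 + 1 + 1 = 4
X has the highest total.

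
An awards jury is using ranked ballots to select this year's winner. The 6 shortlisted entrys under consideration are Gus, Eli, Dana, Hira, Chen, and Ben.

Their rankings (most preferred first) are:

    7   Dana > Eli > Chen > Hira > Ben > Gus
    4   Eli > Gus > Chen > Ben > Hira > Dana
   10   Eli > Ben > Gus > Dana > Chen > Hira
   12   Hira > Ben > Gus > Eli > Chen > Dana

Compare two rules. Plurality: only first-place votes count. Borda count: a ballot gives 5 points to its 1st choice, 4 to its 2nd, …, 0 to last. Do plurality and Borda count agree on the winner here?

Yes

Plurality first-place counts: Gus 0, Eli 14, Dana 7, Hira 12, Chen 0, Ben 0 → Eli.
Borda totals: Gus 82, Eli 122, Dana 55, Hira 78, Chen 55, Ben 103 → Eli.
The two rules agree on Eli.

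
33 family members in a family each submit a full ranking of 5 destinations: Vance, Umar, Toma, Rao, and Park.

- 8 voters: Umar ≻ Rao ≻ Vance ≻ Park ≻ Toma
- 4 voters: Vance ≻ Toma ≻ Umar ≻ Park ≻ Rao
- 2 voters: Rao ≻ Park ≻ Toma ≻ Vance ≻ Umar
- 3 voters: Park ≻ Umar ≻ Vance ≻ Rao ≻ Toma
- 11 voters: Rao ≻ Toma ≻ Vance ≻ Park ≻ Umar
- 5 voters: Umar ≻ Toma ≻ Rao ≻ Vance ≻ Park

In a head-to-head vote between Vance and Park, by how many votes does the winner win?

Ballots ranking Vance above Park: 8+4+11+5 = 28.
Ballots ranking Park above Vance: 2+3 = 5.
Vance wins 28–5, a margin of 23.

23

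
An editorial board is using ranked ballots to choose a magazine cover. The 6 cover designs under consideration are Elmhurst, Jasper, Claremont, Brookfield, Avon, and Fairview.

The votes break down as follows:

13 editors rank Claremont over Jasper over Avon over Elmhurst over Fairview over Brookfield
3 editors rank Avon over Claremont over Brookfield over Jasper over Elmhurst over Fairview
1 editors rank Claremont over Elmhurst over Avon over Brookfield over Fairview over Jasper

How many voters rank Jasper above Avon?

Ballots ranking Jasper above Avon: 13.
Ballots ranking Avon above Jasper: 3+1 = 4.
So 13 of 17 voters prefer Jasper to Avon.

13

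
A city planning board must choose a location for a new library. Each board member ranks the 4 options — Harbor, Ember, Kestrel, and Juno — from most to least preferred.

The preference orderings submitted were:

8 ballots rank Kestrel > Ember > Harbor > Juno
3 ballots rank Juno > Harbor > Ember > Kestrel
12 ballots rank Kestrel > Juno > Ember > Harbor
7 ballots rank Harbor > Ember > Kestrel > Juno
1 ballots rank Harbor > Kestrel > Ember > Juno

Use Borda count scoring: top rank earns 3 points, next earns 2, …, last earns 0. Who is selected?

Kestrel

Borda scores:
  Harbor: 8·1 + 3·2 + 12·0 + 7·3 + 3 = 38
  Ember: 8·2 + 3·1 + 12·1 + 7·2 + 1 = 46
  Kestrel: 8·3 + 3·0 + 12·3 + 7·1 + 2 = 69
  Juno: 8·0 + 3·3 + 12·2 + 7·0 + 0 = 33
Kestrel has the highest total.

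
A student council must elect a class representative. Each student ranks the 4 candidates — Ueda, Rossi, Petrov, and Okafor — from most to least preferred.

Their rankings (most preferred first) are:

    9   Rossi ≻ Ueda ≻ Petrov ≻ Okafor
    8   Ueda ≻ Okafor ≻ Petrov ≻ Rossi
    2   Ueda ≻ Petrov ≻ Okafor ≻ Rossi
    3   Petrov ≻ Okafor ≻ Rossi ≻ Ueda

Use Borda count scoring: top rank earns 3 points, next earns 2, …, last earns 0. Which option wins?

Ueda

Borda scores:
  Ueda: 9·2 + 8·3 + 2·3 + 3·0 = 48
  Rossi: 9·3 + 8·0 + 2·0 + 3·1 = 30
  Petrov: 9·1 + 8·1 + 2·2 + 3·3 = 30
  Okafor: 9·0 + 8·2 + 2·1 + 3·2 = 24
Ueda has the highest total.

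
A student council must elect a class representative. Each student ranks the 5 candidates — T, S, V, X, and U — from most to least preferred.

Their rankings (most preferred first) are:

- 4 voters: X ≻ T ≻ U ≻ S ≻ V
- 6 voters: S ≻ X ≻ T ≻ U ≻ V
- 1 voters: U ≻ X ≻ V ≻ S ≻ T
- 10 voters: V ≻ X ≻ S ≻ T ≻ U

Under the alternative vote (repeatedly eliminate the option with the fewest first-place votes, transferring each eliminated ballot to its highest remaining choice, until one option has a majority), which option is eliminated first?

T

Round 1: V 10, S 6, X 4, U 1, T 0. T has the fewest and is eliminated.
Round 2: V 10, S 6, X 4, U 1. U has the fewest and is eliminated.
Round 3: V 10, S 6, X 5. X has the fewest and is eliminated.
Round 4: V 11, S 10. V has a majority.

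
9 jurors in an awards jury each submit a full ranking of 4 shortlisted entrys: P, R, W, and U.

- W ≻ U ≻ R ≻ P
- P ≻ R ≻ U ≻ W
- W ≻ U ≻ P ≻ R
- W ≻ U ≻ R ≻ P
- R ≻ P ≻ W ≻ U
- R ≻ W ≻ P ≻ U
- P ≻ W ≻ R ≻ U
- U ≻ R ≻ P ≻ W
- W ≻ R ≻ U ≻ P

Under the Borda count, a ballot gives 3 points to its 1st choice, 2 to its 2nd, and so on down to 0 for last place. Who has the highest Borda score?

W

Borda scores:
  P: 0 + 3 + 1 + 0 + 2 + 1 + 3 + 1 + 0 = 11
  R: 1 + 2 + 0 + 1 + 3 + 3 + 1 + 2 + 2 = 15
  W: 3 + 0 + 3 + 3 + 1 + 2 + 2 + 0 + 3 = 17
  U: 2 + 1 + 2 + 2 + 0 + 0 + 0 + 3 + 1 = 11
W has the highest total.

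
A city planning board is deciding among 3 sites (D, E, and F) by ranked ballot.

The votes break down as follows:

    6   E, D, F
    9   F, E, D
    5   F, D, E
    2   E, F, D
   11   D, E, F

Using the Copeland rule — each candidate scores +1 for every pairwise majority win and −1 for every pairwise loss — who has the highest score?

E

Pairwise results:
  D vs E: E wins 17–16.
  D vs F: D wins 17–16.
  E vs F: E wins 19–14.
Copeland scores (wins − losses):
  D: 1 − 1 = 0
  E: 2 − 0 = 2
  F: 0 − 2 = -2
E has the best Copeland score.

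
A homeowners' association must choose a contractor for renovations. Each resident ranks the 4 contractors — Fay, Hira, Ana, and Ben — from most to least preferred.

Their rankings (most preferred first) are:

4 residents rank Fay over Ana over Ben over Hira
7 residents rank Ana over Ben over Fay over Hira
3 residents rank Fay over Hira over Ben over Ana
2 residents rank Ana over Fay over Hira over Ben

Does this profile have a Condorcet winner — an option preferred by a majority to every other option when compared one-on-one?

Head-to-head results (16 voters total):
Fay vs Hira: Fay wins 16–0.
Fay vs Ana: Ana wins 9–7.
Fay vs Ben: Fay wins 9–7.
Hira vs Ana: Ana wins 13–3.
Hira vs Ben: Ben wins 11–5.
Ana vs Ben: Ana wins 13–3.
Ana beats each rival — Fay (9–7), Hira (13–3), Ben (13–3) — so Ana is the Condorcet winner.

Yes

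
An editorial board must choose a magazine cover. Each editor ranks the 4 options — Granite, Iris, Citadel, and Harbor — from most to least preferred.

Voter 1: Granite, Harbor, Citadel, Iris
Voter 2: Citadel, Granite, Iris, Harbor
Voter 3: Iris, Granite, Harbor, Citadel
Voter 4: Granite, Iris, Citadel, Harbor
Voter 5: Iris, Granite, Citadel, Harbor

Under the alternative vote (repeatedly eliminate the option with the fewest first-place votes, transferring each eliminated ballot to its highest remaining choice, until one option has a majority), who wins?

Round 1: Granite 2, Iris 2, Citadel 1, Harbor 0. Harbor has the fewest and is eliminated.
Round 2: Granite 2, Iris 2, Citadel 1. Citadel has the fewest and is eliminated.
Round 3: Granite 3, Iris 2. Granite has a majority.

Granite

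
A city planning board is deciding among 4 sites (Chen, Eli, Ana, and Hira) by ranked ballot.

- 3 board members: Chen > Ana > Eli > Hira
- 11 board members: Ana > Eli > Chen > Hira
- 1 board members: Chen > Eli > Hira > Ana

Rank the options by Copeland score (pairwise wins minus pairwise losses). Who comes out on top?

Pairwise results:
  Chen vs Eli: Eli wins 11–4.
  Chen vs Ana: Ana wins 11–4.
  Chen vs Hira: Chen wins 15–0.
  Eli vs Ana: Ana wins 14–1.
  Eli vs Hira: Eli wins 15–0.
  Ana vs Hira: Ana wins 14–1.
Copeland scores (wins − losses):
  Chen: 1 − 2 = -1
  Eli: 2 − 1 = 1
  Ana: 3 − 0 = 3
  Hira: 0 − 3 = -3
Ana has the best Copeland score.

Ana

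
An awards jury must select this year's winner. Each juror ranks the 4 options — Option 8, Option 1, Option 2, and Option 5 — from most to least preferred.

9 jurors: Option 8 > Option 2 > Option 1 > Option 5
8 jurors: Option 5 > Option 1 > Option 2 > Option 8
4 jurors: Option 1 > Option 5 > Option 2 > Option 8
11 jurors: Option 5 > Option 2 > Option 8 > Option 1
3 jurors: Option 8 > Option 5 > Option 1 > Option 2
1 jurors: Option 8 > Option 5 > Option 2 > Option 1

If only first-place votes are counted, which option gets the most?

First-place vote totals:
  Option 8: 13
  Option 1: 4
  Option 2: 0
  Option 5: 19
Option 5 has the most first-place votes.

Option 5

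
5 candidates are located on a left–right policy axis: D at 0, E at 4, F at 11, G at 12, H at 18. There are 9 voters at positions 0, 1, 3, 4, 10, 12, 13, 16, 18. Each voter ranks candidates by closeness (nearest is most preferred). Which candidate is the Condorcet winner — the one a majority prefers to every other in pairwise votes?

With single-peaked preferences on a line, the Condorcet winner is the candidate closest to the median voter.
The median voter (position 10) is closest to F at 11.
Check: F vs H — voters closer to F: 7 of 9.

F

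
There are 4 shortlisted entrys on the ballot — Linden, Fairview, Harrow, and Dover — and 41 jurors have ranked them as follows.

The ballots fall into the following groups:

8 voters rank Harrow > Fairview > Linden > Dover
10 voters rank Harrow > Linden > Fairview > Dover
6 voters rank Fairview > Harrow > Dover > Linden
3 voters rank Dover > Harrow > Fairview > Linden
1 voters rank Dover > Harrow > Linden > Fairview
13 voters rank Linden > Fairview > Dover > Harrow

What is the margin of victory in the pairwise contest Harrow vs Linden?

Ballots ranking Harrow above Linden: 8+10+6+3+1 = 28.
Ballots ranking Linden above Harrow: 13.
Harrow wins 28–13, a margin of 15.

15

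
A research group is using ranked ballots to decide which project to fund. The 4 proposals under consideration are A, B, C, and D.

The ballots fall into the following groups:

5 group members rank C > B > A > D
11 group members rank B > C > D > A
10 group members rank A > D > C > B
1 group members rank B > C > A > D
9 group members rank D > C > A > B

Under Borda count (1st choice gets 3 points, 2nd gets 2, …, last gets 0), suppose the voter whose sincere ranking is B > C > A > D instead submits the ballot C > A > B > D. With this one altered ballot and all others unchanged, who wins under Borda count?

Borda totals with the altered ballot: A 46, B 44, C 68, D 58.
The winner is unchanged: still C.

C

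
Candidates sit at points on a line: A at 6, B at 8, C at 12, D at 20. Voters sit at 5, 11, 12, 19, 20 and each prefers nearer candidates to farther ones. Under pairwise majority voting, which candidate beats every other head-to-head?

C

With single-peaked preferences on a line, the Condorcet winner is the candidate closest to the median voter.
The median voter (position 12) is closest to C at 12.
Check: C vs A — voters closer to C: 4 of 5.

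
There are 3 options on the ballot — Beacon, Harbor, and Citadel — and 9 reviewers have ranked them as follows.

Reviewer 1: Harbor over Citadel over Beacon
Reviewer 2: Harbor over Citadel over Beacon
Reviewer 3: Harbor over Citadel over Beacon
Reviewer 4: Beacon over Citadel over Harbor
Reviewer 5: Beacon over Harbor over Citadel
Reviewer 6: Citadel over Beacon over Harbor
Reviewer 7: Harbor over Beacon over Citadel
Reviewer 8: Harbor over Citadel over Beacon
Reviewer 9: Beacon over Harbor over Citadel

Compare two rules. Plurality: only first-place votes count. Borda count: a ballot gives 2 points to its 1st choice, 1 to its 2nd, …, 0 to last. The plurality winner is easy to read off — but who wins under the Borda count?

Harbor

Plurality first-place counts: Beacon 3, Harbor 5, Citadel 1 → Harbor.
Borda totals: Beacon 8, Harbor 12, Citadel 7 → Harbor.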